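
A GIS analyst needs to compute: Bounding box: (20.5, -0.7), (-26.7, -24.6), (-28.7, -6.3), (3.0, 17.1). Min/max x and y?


x range: [-28.7, 20.5]
y range: [-24.6, 17.1]
Bounding box: (-28.7,-24.6) to (20.5,17.1)

(-28.7,-24.6) to (20.5,17.1)


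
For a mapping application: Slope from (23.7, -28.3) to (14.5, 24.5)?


slope = (y2-y1)/(x2-x1) = (24.5-(-28.3))/(14.5-23.7) = 52.8/(-9.2) = -5.7391

-5.7391


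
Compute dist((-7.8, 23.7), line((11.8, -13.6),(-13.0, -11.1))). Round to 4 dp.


|cross product| = 876.04
|line direction| = sqrt(621.29) = 24.9257
Distance = 876.04/sqrt(621.29) = 35.1461

35.1461


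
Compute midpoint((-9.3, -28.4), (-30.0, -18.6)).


M = (((-9.3)+(-30))/2, ((-28.4)+(-18.6))/2)
= (-19.65, -23.5)

(-19.65, -23.5)


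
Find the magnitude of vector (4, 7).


|u| = sqrt(4^2 + 7^2) = sqrt(65) = 8.0623

8.0623


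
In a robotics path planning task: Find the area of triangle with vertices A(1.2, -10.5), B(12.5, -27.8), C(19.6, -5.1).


Area = |x_A(y_B-y_C) + x_B(y_C-y_A) + x_C(y_A-y_B)|/2
= |(-27.24) + 67.5 + 339.08|/2
= 379.34/2 = 189.67

189.67


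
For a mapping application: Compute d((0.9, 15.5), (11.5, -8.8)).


dx=10.6, dy=-24.3
d^2 = 10.6^2 + (-24.3)^2 = 702.85
d = sqrt(702.85) = 26.5113

26.5113


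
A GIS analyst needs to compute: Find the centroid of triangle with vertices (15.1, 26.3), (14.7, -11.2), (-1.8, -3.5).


Centroid = ((x_A+x_B+x_C)/3, (y_A+y_B+y_C)/3)
= ((15.1+14.7+(-1.8))/3, (26.3+(-11.2)+(-3.5))/3)
= (9.3333, 3.8667)

(9.3333, 3.8667)


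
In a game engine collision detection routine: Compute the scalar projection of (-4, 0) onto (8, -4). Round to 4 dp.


u.v = -32, |v| = sqrt(80) = 8.9443
Scalar projection = u.v / |v| = -32 / sqrt(80) = -3.5777

-3.5777


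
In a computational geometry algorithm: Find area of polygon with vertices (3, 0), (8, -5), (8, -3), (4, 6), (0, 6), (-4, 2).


Shoelace sum: (3*(-5) - 8*0) + (8*(-3) - 8*(-5)) + (8*6 - 4*(-3)) + (4*6 - 0*6) + (0*2 - (-4)*6) + ((-4)*0 - 3*2)
= 103
Area = |103|/2 = 51.5

51.5


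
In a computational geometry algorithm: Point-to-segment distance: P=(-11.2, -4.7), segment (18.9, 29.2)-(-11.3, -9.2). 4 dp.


Project P onto AB: t = 0.9263 (clamped to [0,1])
Closest point on segment: (-9.0752, -6.3711)
Distance: 2.7032

2.7032


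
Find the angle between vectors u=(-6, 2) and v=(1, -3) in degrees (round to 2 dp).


u.v = -12, |u| = sqrt(40) = 6.3246, |v| = sqrt(10) = 3.1623
cos(theta) = u.v/(|u||v|) = -12/sqrt(400) = -0.6
theta = acos(-0.6) = 126.87 degrees

126.87 degrees


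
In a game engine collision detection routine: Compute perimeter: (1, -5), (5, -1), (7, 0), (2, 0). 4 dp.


Sides: (1, -5)->(5, -1): sqrt(32) = 5.656854, (5, -1)->(7, 0): sqrt(5) = 2.236068, (7, 0)->(2, 0): sqrt(25) = 5, (2, 0)->(1, -5): sqrt(26) = 5.09902
Sum = 17.991942
Perimeter = 17.9919

17.9919


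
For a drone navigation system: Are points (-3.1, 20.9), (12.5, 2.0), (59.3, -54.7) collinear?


Cross product: (12.5-(-3.1))*((-54.7)-20.9) - (2-20.9)*(59.3-(-3.1))
= 0

Yes, collinear


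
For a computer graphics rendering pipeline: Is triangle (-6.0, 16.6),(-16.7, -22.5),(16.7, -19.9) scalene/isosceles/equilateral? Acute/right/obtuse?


Side lengths squared: AB^2=1643.3, BC^2=1122.32, CA^2=1847.54
Sorted: [1122.32, 1643.3, 1847.54]
By sides: Scalene, By angles: Acute

Scalene, Acute


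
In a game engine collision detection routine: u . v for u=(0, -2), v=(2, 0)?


u . v = u_x*v_x + u_y*v_y = 0*2 + (-2)*0
= 0 + 0 = 0

0


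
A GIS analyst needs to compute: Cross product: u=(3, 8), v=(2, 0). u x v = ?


u x v = u_x*v_y - u_y*v_x = 3*0 - 8*2
= 0 - 16 = -16

-16


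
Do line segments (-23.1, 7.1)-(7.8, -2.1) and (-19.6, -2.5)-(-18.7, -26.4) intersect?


Cross products: d1=-75.01, d2=655.22, d3=-264.44, d4=-994.67
d1*d2 < 0 and d3*d4 < 0? no

No, they don't intersect


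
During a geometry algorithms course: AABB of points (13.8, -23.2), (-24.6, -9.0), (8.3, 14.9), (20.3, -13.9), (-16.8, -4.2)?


x range: [-24.6, 20.3]
y range: [-23.2, 14.9]
Bounding box: (-24.6,-23.2) to (20.3,14.9)

(-24.6,-23.2) to (20.3,14.9)


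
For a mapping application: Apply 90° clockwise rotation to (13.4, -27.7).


90° CW: (x,y) -> (y, -x)
(13.4,-27.7) -> (-27.7, -13.4)

(-27.7, -13.4)


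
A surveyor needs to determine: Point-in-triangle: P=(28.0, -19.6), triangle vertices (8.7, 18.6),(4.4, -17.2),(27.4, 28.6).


Cross products: AB x AP = 855.2, BC x BP = -1136.08, CA x CP = 907.34
All same sign? no

No, outside


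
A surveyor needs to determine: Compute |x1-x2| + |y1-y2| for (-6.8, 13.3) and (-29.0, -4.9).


|(-6.8)-(-29)| + |13.3-(-4.9)| = 22.2 + 18.2 = 40.4

40.4


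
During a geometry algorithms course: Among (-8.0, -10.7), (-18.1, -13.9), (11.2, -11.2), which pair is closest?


d(P0,P1) = 10.5948, d(P0,P2) = 19.2065, d(P1,P2) = 29.4241
Closest: P0 and P1

Closest pair: (-8.0, -10.7) and (-18.1, -13.9), distance = 10.5948


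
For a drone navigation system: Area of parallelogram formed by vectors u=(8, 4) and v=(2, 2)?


|u x v| = |8*2 - 4*2|
= |16 - 8| = 8

8


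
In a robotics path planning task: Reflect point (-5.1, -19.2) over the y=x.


Reflection over y=x: (x,y) -> (y,x)
(-5.1, -19.2) -> (-19.2, -5.1)

(-19.2, -5.1)


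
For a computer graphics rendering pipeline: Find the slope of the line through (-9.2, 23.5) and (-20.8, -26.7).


slope = (y2-y1)/(x2-x1) = ((-26.7)-23.5)/((-20.8)-(-9.2)) = (-50.2)/(-11.6) = 4.3276

4.3276


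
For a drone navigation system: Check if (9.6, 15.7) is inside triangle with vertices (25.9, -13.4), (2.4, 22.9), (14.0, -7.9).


Cross products: AB x AP = -92.16, BC x BP = 138.24, CA x CP = 256.64
All same sign? no

No, outside


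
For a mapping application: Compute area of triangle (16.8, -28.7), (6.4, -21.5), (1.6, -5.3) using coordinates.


Area = |x_A(y_B-y_C) + x_B(y_C-y_A) + x_C(y_A-y_B)|/2
= |(-272.16) + 149.76 + (-11.52)|/2
= 133.92/2 = 66.96

66.96


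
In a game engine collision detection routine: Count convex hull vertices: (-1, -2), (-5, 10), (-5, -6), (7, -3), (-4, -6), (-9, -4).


Convex hull vertices (CCW): (-9, -4), (-5, -6), (-4, -6), (7, -3), (-5, 10)
Count = 5

5


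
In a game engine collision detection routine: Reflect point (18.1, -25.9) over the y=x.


Reflection over y=x: (x,y) -> (y,x)
(18.1, -25.9) -> (-25.9, 18.1)

(-25.9, 18.1)


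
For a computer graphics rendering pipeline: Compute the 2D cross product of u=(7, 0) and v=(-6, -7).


u x v = u_x*v_y - u_y*v_x = 7*(-7) - 0*(-6)
= (-49) - 0 = -49

-49


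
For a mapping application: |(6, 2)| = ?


|u| = sqrt(6^2 + 2^2) = sqrt(40) = 6.3246

6.3246


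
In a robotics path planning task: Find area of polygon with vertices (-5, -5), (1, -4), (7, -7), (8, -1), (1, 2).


Shoelace sum: ((-5)*(-4) - 1*(-5)) + (1*(-7) - 7*(-4)) + (7*(-1) - 8*(-7)) + (8*2 - 1*(-1)) + (1*(-5) - (-5)*2)
= 117
Area = |117|/2 = 58.5

58.5


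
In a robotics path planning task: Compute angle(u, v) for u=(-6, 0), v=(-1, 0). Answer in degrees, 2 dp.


u.v = 6, |u| = sqrt(36) = 6, |v| = sqrt(1) = 1
cos(theta) = u.v/(|u||v|) = 6/sqrt(36) = 1
theta = acos(1) = 0 degrees

0 degrees


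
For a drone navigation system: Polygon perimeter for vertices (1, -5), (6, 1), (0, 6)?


Sides: (1, -5)->(6, 1): sqrt(61) = 7.81025, (6, 1)->(0, 6): sqrt(61) = 7.81025, (0, 6)->(1, -5): sqrt(122) = 11.045361
Sum = 26.665861
Perimeter = 26.6659

26.6659


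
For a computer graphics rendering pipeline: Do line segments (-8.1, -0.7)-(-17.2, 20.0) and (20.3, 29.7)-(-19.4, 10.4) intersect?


Cross products: d1=658.76, d2=-338.66, d3=-864.52, d4=132.9
d1*d2 < 0 and d3*d4 < 0? yes

Yes, they intersect


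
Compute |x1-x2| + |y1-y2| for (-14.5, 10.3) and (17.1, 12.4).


|(-14.5)-17.1| + |10.3-12.4| = 31.6 + 2.1 = 33.7

33.7


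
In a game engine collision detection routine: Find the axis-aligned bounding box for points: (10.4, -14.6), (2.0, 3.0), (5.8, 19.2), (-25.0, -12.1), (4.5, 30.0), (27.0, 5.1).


x range: [-25, 27]
y range: [-14.6, 30]
Bounding box: (-25,-14.6) to (27,30)

(-25,-14.6) to (27,30)


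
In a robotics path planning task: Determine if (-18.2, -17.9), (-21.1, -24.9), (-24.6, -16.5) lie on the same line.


Cross product: ((-21.1)-(-18.2))*((-16.5)-(-17.9)) - ((-24.9)-(-17.9))*((-24.6)-(-18.2))
= -48.86

No, not collinear


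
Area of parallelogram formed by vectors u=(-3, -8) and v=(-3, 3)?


|u x v| = |(-3)*3 - (-8)*(-3)|
= |(-9) - 24| = 33

33


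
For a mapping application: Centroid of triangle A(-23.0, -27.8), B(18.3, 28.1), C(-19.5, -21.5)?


Centroid = ((x_A+x_B+x_C)/3, (y_A+y_B+y_C)/3)
= (((-23)+18.3+(-19.5))/3, ((-27.8)+28.1+(-21.5))/3)
= (-8.0667, -7.0667)

(-8.0667, -7.0667)


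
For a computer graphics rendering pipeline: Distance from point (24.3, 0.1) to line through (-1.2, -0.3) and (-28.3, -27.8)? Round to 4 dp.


|cross product| = 690.41
|line direction| = sqrt(1490.66) = 38.6091
Distance = 690.41/sqrt(1490.66) = 17.8821

17.8821


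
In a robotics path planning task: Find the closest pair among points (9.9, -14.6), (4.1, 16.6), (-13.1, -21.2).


d(P0,P1) = 31.7345, d(P0,P2) = 23.9282, d(P1,P2) = 41.5293
Closest: P0 and P2

Closest pair: (9.9, -14.6) and (-13.1, -21.2), distance = 23.9282


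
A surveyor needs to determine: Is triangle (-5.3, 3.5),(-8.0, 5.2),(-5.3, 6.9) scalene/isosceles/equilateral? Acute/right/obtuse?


Side lengths squared: AB^2=10.18, BC^2=10.18, CA^2=11.56
Sorted: [10.18, 10.18, 11.56]
By sides: Isosceles, By angles: Acute

Isosceles, Acute


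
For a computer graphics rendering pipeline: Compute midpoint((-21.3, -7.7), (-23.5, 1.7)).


M = (((-21.3)+(-23.5))/2, ((-7.7)+1.7)/2)
= (-22.4, -3)

(-22.4, -3)


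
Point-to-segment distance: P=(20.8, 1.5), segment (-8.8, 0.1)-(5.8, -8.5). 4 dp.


Project P onto AB: t = 1 (clamped to [0,1])
Closest point on segment: (5.8, -8.5)
Distance: 18.0278

18.0278


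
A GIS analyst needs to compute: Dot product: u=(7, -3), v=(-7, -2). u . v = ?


u . v = u_x*v_x + u_y*v_y = 7*(-7) + (-3)*(-2)
= (-49) + 6 = -43

-43


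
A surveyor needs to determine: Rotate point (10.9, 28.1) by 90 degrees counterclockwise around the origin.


90° CCW: (x,y) -> (-y, x)
(10.9,28.1) -> (-28.1, 10.9)

(-28.1, 10.9)


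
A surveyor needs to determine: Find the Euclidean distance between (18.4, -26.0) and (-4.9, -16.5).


dx=-23.3, dy=9.5
d^2 = (-23.3)^2 + 9.5^2 = 633.14
d = sqrt(633.14) = 25.1623

25.1623


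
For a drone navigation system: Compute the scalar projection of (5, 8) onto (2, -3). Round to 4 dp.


u.v = -14, |v| = sqrt(13) = 3.6056
Scalar projection = u.v / |v| = -14 / sqrt(13) = -3.8829

-3.8829


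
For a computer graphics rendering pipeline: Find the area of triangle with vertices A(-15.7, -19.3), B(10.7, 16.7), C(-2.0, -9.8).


Area = |x_A(y_B-y_C) + x_B(y_C-y_A) + x_C(y_A-y_B)|/2
= |(-416.05) + 101.65 + 72|/2
= 242.4/2 = 121.2

121.2


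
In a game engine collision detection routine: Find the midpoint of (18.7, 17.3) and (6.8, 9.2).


M = ((18.7+6.8)/2, (17.3+9.2)/2)
= (12.75, 13.25)

(12.75, 13.25)


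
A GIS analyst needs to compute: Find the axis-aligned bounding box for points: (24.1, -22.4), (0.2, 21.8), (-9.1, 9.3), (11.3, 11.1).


x range: [-9.1, 24.1]
y range: [-22.4, 21.8]
Bounding box: (-9.1,-22.4) to (24.1,21.8)

(-9.1,-22.4) to (24.1,21.8)


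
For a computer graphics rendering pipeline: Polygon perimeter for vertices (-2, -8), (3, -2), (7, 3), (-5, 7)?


Sides: (-2, -8)->(3, -2): sqrt(61) = 7.81025, (3, -2)->(7, 3): sqrt(41) = 6.403124, (7, 3)->(-5, 7): sqrt(160) = 12.649111, (-5, 7)->(-2, -8): sqrt(234) = 15.297059
Sum = 42.159544
Perimeter = 42.1595

42.1595


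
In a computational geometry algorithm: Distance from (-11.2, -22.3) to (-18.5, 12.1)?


dx=-7.3, dy=34.4
d^2 = (-7.3)^2 + 34.4^2 = 1236.65
d = sqrt(1236.65) = 35.166

35.166


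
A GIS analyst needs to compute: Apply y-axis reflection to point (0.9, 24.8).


Reflection over y-axis: (x,y) -> (-x,y)
(0.9, 24.8) -> (-0.9, 24.8)

(-0.9, 24.8)


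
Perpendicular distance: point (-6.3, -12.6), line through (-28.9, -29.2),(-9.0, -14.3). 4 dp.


|cross product| = 6.4
|line direction| = sqrt(618.02) = 24.86
Distance = 6.4/sqrt(618.02) = 0.2574

0.2574


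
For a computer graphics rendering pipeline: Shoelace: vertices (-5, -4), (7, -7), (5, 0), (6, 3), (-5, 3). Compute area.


Shoelace sum: ((-5)*(-7) - 7*(-4)) + (7*0 - 5*(-7)) + (5*3 - 6*0) + (6*3 - (-5)*3) + ((-5)*(-4) - (-5)*3)
= 181
Area = |181|/2 = 90.5

90.5


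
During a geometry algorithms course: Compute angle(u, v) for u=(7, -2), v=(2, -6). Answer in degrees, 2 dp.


u.v = 26, |u| = sqrt(53) = 7.2801, |v| = sqrt(40) = 6.3246
cos(theta) = u.v/(|u||v|) = 26/sqrt(2120) = 0.564684
theta = acos(0.564684) = 55.62 degrees

55.62 degrees


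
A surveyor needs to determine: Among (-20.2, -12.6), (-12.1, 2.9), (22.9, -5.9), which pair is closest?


d(P0,P1) = 17.4889, d(P0,P2) = 43.6177, d(P1,P2) = 36.0893
Closest: P0 and P1

Closest pair: (-20.2, -12.6) and (-12.1, 2.9), distance = 17.4889


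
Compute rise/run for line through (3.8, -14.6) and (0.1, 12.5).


slope = (y2-y1)/(x2-x1) = (12.5-(-14.6))/(0.1-3.8) = 27.1/(-3.7) = -7.3243

-7.3243


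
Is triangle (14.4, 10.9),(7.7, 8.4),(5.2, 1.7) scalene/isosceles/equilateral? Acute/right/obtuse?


Side lengths squared: AB^2=51.14, BC^2=51.14, CA^2=169.28
Sorted: [51.14, 51.14, 169.28]
By sides: Isosceles, By angles: Obtuse

Isosceles, Obtuse


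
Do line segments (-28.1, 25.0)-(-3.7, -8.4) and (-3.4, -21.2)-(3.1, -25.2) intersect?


Cross products: d1=201.5, d2=82, d3=-302.3, d4=-182.8
d1*d2 < 0 and d3*d4 < 0? no

No, they don't intersect


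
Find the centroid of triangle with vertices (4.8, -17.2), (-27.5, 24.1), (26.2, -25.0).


Centroid = ((x_A+x_B+x_C)/3, (y_A+y_B+y_C)/3)
= ((4.8+(-27.5)+26.2)/3, ((-17.2)+24.1+(-25))/3)
= (1.1667, -6.0333)

(1.1667, -6.0333)


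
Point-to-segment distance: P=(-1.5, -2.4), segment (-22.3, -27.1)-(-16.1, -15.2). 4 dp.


Project P onto AB: t = 1 (clamped to [0,1])
Closest point on segment: (-16.1, -15.2)
Distance: 19.4165

19.4165


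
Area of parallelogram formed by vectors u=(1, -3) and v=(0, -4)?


|u x v| = |1*(-4) - (-3)*0|
= |(-4) - 0| = 4

4


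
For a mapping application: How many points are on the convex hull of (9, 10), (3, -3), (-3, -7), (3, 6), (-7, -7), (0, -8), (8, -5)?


Convex hull vertices (CCW): (-7, -7), (0, -8), (8, -5), (9, 10), (3, 6)
Count = 5

5


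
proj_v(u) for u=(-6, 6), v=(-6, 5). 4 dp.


u.v = 66, |v| = sqrt(61) = 7.8102
Scalar projection = u.v / |v| = 66 / sqrt(61) = 8.4504

8.4504


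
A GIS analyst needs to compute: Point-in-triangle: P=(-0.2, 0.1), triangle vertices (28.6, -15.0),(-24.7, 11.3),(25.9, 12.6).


Cross products: AB x AP = -47.39, BC x BP = -598.57, CA x CP = -754.11
All same sign? yes

Yes, inside


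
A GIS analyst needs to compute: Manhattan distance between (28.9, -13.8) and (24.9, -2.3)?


|28.9-24.9| + |(-13.8)-(-2.3)| = 4 + 11.5 = 15.5

15.5


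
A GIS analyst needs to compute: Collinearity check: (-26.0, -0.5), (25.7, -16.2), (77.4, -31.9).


Cross product: (25.7-(-26))*((-31.9)-(-0.5)) - ((-16.2)-(-0.5))*(77.4-(-26))
= 0

Yes, collinear


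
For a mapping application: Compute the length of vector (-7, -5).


|u| = sqrt((-7)^2 + (-5)^2) = sqrt(74) = 8.6023

8.6023


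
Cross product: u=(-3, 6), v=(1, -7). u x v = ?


u x v = u_x*v_y - u_y*v_x = (-3)*(-7) - 6*1
= 21 - 6 = 15

15


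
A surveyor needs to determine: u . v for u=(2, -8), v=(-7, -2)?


u . v = u_x*v_x + u_y*v_y = 2*(-7) + (-8)*(-2)
= (-14) + 16 = 2

2


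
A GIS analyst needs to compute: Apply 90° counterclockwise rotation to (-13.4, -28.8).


90° CCW: (x,y) -> (-y, x)
(-13.4,-28.8) -> (28.8, -13.4)

(28.8, -13.4)


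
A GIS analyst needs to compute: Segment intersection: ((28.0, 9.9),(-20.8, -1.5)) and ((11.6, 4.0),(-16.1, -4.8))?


Cross products: d1=-19.11, d2=-132.77, d3=100.96, d4=214.62
d1*d2 < 0 and d3*d4 < 0? no

No, they don't intersect


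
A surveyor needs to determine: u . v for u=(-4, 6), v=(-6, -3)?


u . v = u_x*v_x + u_y*v_y = (-4)*(-6) + 6*(-3)
= 24 + (-18) = 6

6


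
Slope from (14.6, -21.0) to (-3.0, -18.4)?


slope = (y2-y1)/(x2-x1) = ((-18.4)-(-21))/((-3)-14.6) = 2.6/(-17.6) = -0.1477

-0.1477


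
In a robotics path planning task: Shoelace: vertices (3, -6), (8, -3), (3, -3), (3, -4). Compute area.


Shoelace sum: (3*(-3) - 8*(-6)) + (8*(-3) - 3*(-3)) + (3*(-4) - 3*(-3)) + (3*(-6) - 3*(-4))
= 15
Area = |15|/2 = 7.5

7.5


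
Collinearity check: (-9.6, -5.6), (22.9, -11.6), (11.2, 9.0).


Cross product: (22.9-(-9.6))*(9-(-5.6)) - ((-11.6)-(-5.6))*(11.2-(-9.6))
= 599.3

No, not collinear


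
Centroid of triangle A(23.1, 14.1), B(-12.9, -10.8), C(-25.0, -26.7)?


Centroid = ((x_A+x_B+x_C)/3, (y_A+y_B+y_C)/3)
= ((23.1+(-12.9)+(-25))/3, (14.1+(-10.8)+(-26.7))/3)
= (-4.9333, -7.8)

(-4.9333, -7.8)


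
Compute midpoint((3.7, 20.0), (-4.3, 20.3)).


M = ((3.7+(-4.3))/2, (20+20.3)/2)
= (-0.3, 20.15)

(-0.3, 20.15)


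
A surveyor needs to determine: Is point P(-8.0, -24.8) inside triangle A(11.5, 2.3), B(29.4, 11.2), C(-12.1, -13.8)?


Cross products: AB x AP = -311.54, BC x BP = 559, CA x CP = -325.61
All same sign? no

No, outside


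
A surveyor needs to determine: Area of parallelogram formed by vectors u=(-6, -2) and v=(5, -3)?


|u x v| = |(-6)*(-3) - (-2)*5|
= |18 - (-10)| = 28

28


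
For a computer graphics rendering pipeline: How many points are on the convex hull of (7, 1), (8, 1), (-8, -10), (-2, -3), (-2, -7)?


Convex hull vertices (CCW): (-8, -10), (-2, -7), (8, 1), (7, 1), (-2, -3)
Count = 5

5


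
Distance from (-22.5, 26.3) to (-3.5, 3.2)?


dx=19, dy=-23.1
d^2 = 19^2 + (-23.1)^2 = 894.61
d = sqrt(894.61) = 29.91

29.91


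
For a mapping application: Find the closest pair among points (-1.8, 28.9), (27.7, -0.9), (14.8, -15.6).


d(P0,P1) = 41.932, d(P0,P2) = 47.4954, d(P1,P2) = 19.5576
Closest: P1 and P2

Closest pair: (27.7, -0.9) and (14.8, -15.6), distance = 19.5576


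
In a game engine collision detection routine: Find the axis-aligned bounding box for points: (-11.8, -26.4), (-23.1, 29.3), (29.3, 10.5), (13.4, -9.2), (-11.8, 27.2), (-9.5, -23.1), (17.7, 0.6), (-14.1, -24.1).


x range: [-23.1, 29.3]
y range: [-26.4, 29.3]
Bounding box: (-23.1,-26.4) to (29.3,29.3)

(-23.1,-26.4) to (29.3,29.3)


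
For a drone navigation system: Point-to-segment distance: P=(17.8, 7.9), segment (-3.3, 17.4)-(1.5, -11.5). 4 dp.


Project P onto AB: t = 0.4379 (clamped to [0,1])
Closest point on segment: (-1.1981, 4.7446)
Distance: 19.2583

19.2583


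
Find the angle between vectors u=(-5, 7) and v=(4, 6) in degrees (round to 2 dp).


u.v = 22, |u| = sqrt(74) = 8.6023, |v| = sqrt(52) = 7.2111
cos(theta) = u.v/(|u||v|) = 22/sqrt(3848) = 0.354654
theta = acos(0.354654) = 69.23 degrees

69.23 degrees


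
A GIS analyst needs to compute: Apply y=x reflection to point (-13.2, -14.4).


Reflection over y=x: (x,y) -> (y,x)
(-13.2, -14.4) -> (-14.4, -13.2)

(-14.4, -13.2)


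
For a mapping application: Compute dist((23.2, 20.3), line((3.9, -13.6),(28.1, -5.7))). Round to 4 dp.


|cross product| = 667.91
|line direction| = sqrt(648.05) = 25.4568
Distance = 667.91/sqrt(648.05) = 26.237

26.237


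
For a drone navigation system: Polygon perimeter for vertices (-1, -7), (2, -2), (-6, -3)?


Sides: (-1, -7)->(2, -2): sqrt(34) = 5.830952, (2, -2)->(-6, -3): sqrt(65) = 8.062258, (-6, -3)->(-1, -7): sqrt(41) = 6.403124
Sum = 20.296334
Perimeter = 20.2963

20.2963


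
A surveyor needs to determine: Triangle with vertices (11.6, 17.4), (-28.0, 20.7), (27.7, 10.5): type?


Side lengths squared: AB^2=1579.05, BC^2=3206.53, CA^2=306.82
Sorted: [306.82, 1579.05, 3206.53]
By sides: Scalene, By angles: Obtuse

Scalene, Obtuse


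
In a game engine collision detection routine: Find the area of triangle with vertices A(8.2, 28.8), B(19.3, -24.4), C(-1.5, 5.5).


Area = |x_A(y_B-y_C) + x_B(y_C-y_A) + x_C(y_A-y_B)|/2
= |(-245.18) + (-449.69) + (-79.8)|/2
= 774.67/2 = 387.335

387.335


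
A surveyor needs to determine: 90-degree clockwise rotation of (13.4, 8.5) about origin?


90° CW: (x,y) -> (y, -x)
(13.4,8.5) -> (8.5, -13.4)

(8.5, -13.4)


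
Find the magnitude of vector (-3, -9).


|u| = sqrt((-3)^2 + (-9)^2) = sqrt(90) = 9.4868

9.4868


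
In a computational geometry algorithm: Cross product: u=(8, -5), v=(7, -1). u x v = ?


u x v = u_x*v_y - u_y*v_x = 8*(-1) - (-5)*7
= (-8) - (-35) = 27

27


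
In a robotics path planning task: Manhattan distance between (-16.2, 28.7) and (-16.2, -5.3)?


|(-16.2)-(-16.2)| + |28.7-(-5.3)| = 0 + 34 = 34

34


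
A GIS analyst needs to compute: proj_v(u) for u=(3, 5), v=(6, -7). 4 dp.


u.v = -17, |v| = sqrt(85) = 9.2195
Scalar projection = u.v / |v| = -17 / sqrt(85) = -1.8439

-1.8439


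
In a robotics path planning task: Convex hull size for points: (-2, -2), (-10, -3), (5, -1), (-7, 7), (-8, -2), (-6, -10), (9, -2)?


Convex hull vertices (CCW): (-10, -3), (-6, -10), (9, -2), (-7, 7)
Count = 4

4


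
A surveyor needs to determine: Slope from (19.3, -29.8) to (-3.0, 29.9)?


slope = (y2-y1)/(x2-x1) = (29.9-(-29.8))/((-3)-19.3) = 59.7/(-22.3) = -2.6771

-2.6771


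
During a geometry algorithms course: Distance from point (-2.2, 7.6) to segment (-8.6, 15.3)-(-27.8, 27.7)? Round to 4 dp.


Project P onto AB: t = 0 (clamped to [0,1])
Closest point on segment: (-8.6, 15.3)
Distance: 10.0125

10.0125


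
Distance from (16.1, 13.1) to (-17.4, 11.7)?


dx=-33.5, dy=-1.4
d^2 = (-33.5)^2 + (-1.4)^2 = 1124.21
d = sqrt(1124.21) = 33.5292

33.5292


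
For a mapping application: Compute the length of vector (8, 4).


|u| = sqrt(8^2 + 4^2) = sqrt(80) = 8.9443

8.9443


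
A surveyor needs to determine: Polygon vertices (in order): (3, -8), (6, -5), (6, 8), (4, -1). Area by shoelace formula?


Shoelace sum: (3*(-5) - 6*(-8)) + (6*8 - 6*(-5)) + (6*(-1) - 4*8) + (4*(-8) - 3*(-1))
= 44
Area = |44|/2 = 22

22


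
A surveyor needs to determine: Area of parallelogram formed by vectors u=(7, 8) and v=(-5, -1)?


|u x v| = |7*(-1) - 8*(-5)|
= |(-7) - (-40)| = 33

33


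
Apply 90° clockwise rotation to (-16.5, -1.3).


90° CW: (x,y) -> (y, -x)
(-16.5,-1.3) -> (-1.3, 16.5)

(-1.3, 16.5)


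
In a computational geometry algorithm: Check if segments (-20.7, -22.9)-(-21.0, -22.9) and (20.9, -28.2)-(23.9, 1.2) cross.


Cross products: d1=1238.94, d2=1247.76, d3=1.59, d4=-7.23
d1*d2 < 0 and d3*d4 < 0? no

No, they don't intersect


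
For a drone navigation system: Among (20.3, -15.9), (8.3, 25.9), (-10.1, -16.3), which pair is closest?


d(P0,P1) = 43.4884, d(P0,P2) = 30.4026, d(P1,P2) = 46.0369
Closest: P0 and P2

Closest pair: (20.3, -15.9) and (-10.1, -16.3), distance = 30.4026


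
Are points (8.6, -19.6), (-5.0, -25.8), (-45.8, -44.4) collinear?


Cross product: ((-5)-8.6)*((-44.4)-(-19.6)) - ((-25.8)-(-19.6))*((-45.8)-8.6)
= 0

Yes, collinear


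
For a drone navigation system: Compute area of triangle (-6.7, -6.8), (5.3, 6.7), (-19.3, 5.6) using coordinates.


Area = |x_A(y_B-y_C) + x_B(y_C-y_A) + x_C(y_A-y_B)|/2
= |(-7.37) + 65.72 + 260.55|/2
= 318.9/2 = 159.45

159.45


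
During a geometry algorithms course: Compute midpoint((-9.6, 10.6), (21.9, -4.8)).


M = (((-9.6)+21.9)/2, (10.6+(-4.8))/2)
= (6.15, 2.9)

(6.15, 2.9)


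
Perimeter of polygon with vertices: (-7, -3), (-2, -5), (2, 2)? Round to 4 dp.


Sides: (-7, -3)->(-2, -5): sqrt(29) = 5.385165, (-2, -5)->(2, 2): sqrt(65) = 8.062258, (2, 2)->(-7, -3): sqrt(106) = 10.29563
Sum = 23.743053
Perimeter = 23.7431

23.7431


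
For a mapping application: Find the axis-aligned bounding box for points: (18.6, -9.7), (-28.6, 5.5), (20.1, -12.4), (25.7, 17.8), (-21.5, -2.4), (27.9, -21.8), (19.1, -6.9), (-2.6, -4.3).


x range: [-28.6, 27.9]
y range: [-21.8, 17.8]
Bounding box: (-28.6,-21.8) to (27.9,17.8)

(-28.6,-21.8) to (27.9,17.8)


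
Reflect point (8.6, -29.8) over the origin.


Reflection over origin: (x,y) -> (-x,-y)
(8.6, -29.8) -> (-8.6, 29.8)

(-8.6, 29.8)


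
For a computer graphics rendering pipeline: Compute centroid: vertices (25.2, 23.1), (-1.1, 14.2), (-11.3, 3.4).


Centroid = ((x_A+x_B+x_C)/3, (y_A+y_B+y_C)/3)
= ((25.2+(-1.1)+(-11.3))/3, (23.1+14.2+3.4)/3)
= (4.2667, 13.5667)

(4.2667, 13.5667)


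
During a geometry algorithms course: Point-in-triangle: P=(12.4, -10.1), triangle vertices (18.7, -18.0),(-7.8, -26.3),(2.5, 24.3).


Cross products: AB x AP = -261.64, BC x BP = -855.26, CA x CP = -138.51
All same sign? yes

Yes, inside


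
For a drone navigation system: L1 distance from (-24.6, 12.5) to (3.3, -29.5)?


|(-24.6)-3.3| + |12.5-(-29.5)| = 27.9 + 42 = 69.9

69.9


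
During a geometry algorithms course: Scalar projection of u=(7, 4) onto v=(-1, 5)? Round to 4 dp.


u.v = 13, |v| = sqrt(26) = 5.099
Scalar projection = u.v / |v| = 13 / sqrt(26) = 2.5495

2.5495


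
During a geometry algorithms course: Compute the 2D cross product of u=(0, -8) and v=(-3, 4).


u x v = u_x*v_y - u_y*v_x = 0*4 - (-8)*(-3)
= 0 - 24 = -24

-24


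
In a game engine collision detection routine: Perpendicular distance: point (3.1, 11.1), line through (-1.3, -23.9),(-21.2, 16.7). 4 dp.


|cross product| = 875.14
|line direction| = sqrt(2044.37) = 45.2147
Distance = 875.14/sqrt(2044.37) = 19.3552

19.3552


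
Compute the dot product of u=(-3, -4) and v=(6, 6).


u . v = u_x*v_x + u_y*v_y = (-3)*6 + (-4)*6
= (-18) + (-24) = -42

-42


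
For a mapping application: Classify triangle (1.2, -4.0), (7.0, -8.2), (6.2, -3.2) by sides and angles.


Side lengths squared: AB^2=51.28, BC^2=25.64, CA^2=25.64
Sorted: [25.64, 25.64, 51.28]
By sides: Isosceles, By angles: Right

Isosceles, Right


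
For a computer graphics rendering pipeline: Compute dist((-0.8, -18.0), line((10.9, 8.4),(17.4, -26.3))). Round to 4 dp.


|cross product| = 577.59
|line direction| = sqrt(1246.34) = 35.3035
Distance = 577.59/sqrt(1246.34) = 16.3607

16.3607


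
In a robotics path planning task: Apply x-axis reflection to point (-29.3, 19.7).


Reflection over x-axis: (x,y) -> (x,-y)
(-29.3, 19.7) -> (-29.3, -19.7)

(-29.3, -19.7)


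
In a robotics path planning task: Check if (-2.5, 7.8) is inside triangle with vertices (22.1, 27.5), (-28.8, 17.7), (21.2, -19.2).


Cross products: AB x AP = 761.65, BC x BP = 475.47, CA x CP = 1131.09
All same sign? yes

Yes, inside


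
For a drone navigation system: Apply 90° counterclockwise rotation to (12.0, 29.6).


90° CCW: (x,y) -> (-y, x)
(12,29.6) -> (-29.6, 12)

(-29.6, 12)


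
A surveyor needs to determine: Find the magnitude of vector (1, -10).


|u| = sqrt(1^2 + (-10)^2) = sqrt(101) = 10.0499

10.0499


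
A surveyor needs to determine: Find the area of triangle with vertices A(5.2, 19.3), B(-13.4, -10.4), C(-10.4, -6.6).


Area = |x_A(y_B-y_C) + x_B(y_C-y_A) + x_C(y_A-y_B)|/2
= |(-19.76) + 347.06 + (-308.88)|/2
= 18.42/2 = 9.21

9.21


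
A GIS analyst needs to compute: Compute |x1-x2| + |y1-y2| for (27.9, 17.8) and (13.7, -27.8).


|27.9-13.7| + |17.8-(-27.8)| = 14.2 + 45.6 = 59.8

59.8


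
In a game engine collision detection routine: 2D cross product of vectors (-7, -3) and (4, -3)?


u x v = u_x*v_y - u_y*v_x = (-7)*(-3) - (-3)*4
= 21 - (-12) = 33

33


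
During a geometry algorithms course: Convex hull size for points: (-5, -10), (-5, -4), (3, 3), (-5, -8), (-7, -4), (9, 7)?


Convex hull vertices (CCW): (-7, -4), (-5, -10), (9, 7), (3, 3)
Count = 4

4


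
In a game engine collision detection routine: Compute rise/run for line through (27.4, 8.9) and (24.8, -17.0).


slope = (y2-y1)/(x2-x1) = ((-17)-8.9)/(24.8-27.4) = (-25.9)/(-2.6) = 9.9615

9.9615


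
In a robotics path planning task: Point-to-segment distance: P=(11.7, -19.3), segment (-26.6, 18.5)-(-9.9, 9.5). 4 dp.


Project P onto AB: t = 1 (clamped to [0,1])
Closest point on segment: (-9.9, 9.5)
Distance: 36

36


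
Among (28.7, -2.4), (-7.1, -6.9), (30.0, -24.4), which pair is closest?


d(P0,P1) = 36.0817, d(P0,P2) = 22.0384, d(P1,P2) = 41.0202
Closest: P0 and P2

Closest pair: (28.7, -2.4) and (30.0, -24.4), distance = 22.0384


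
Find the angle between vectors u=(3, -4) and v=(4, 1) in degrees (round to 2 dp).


u.v = 8, |u| = sqrt(25) = 5, |v| = sqrt(17) = 4.1231
cos(theta) = u.v/(|u||v|) = 8/sqrt(425) = 0.388057
theta = acos(0.388057) = 67.17 degrees

67.17 degrees


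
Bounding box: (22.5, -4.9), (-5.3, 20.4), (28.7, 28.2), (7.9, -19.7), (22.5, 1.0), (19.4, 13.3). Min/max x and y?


x range: [-5.3, 28.7]
y range: [-19.7, 28.2]
Bounding box: (-5.3,-19.7) to (28.7,28.2)

(-5.3,-19.7) to (28.7,28.2)


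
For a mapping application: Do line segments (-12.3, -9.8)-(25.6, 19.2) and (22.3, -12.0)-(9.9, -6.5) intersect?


Cross products: d1=163.02, d2=-405.03, d3=-1086.78, d4=-518.73
d1*d2 < 0 and d3*d4 < 0? no

No, they don't intersect


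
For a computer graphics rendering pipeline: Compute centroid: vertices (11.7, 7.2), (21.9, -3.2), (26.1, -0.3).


Centroid = ((x_A+x_B+x_C)/3, (y_A+y_B+y_C)/3)
= ((11.7+21.9+26.1)/3, (7.2+(-3.2)+(-0.3))/3)
= (19.9, 1.2333)

(19.9, 1.2333)


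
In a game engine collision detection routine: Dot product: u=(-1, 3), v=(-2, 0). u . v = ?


u . v = u_x*v_x + u_y*v_y = (-1)*(-2) + 3*0
= 2 + 0 = 2

2


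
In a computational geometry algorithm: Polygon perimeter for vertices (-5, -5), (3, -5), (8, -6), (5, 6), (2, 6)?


Sides: (-5, -5)->(3, -5): sqrt(64) = 8, (3, -5)->(8, -6): sqrt(26) = 5.09902, (8, -6)->(5, 6): sqrt(153) = 12.369317, (5, 6)->(2, 6): sqrt(9) = 3, (2, 6)->(-5, -5): sqrt(170) = 13.038405
Sum = 41.506742
Perimeter = 41.5067

41.5067


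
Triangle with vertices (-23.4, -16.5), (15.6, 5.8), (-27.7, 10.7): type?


Side lengths squared: AB^2=2018.29, BC^2=1898.9, CA^2=758.33
Sorted: [758.33, 1898.9, 2018.29]
By sides: Scalene, By angles: Acute

Scalene, Acute


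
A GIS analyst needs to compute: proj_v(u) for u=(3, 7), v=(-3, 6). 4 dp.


u.v = 33, |v| = sqrt(45) = 6.7082
Scalar projection = u.v / |v| = 33 / sqrt(45) = 4.9193

4.9193


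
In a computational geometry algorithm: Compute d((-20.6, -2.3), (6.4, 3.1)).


dx=27, dy=5.4
d^2 = 27^2 + 5.4^2 = 758.16
d = sqrt(758.16) = 27.5347

27.5347


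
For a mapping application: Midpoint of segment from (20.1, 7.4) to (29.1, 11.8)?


M = ((20.1+29.1)/2, (7.4+11.8)/2)
= (24.6, 9.6)

(24.6, 9.6)


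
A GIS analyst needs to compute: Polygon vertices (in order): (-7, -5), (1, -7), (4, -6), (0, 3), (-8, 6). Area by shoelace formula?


Shoelace sum: ((-7)*(-7) - 1*(-5)) + (1*(-6) - 4*(-7)) + (4*3 - 0*(-6)) + (0*6 - (-8)*3) + ((-8)*(-5) - (-7)*6)
= 194
Area = |194|/2 = 97

97


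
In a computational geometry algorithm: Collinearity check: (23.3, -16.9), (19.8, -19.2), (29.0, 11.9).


Cross product: (19.8-23.3)*(11.9-(-16.9)) - ((-19.2)-(-16.9))*(29-23.3)
= -87.69

No, not collinear


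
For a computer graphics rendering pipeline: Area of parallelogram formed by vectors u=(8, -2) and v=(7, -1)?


|u x v| = |8*(-1) - (-2)*7|
= |(-8) - (-14)| = 6

6


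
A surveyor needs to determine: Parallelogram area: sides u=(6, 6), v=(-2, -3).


|u x v| = |6*(-3) - 6*(-2)|
= |(-18) - (-12)| = 6

6


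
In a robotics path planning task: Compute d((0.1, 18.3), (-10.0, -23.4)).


dx=-10.1, dy=-41.7
d^2 = (-10.1)^2 + (-41.7)^2 = 1840.9
d = sqrt(1840.9) = 42.9057

42.9057


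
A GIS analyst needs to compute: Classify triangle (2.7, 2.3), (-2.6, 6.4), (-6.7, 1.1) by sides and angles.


Side lengths squared: AB^2=44.9, BC^2=44.9, CA^2=89.8
Sorted: [44.9, 44.9, 89.8]
By sides: Isosceles, By angles: Right

Isosceles, Right


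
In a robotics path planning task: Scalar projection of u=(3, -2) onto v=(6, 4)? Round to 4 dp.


u.v = 10, |v| = sqrt(52) = 7.2111
Scalar projection = u.v / |v| = 10 / sqrt(52) = 1.3868

1.3868


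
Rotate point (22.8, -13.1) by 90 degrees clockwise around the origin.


90° CW: (x,y) -> (y, -x)
(22.8,-13.1) -> (-13.1, -22.8)

(-13.1, -22.8)


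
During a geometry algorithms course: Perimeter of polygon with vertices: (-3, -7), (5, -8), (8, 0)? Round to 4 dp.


Sides: (-3, -7)->(5, -8): sqrt(65) = 8.062258, (5, -8)->(8, 0): sqrt(73) = 8.544004, (8, 0)->(-3, -7): sqrt(170) = 13.038405
Sum = 29.644667
Perimeter = 29.6447

29.6447


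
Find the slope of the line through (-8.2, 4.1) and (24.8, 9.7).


slope = (y2-y1)/(x2-x1) = (9.7-4.1)/(24.8-(-8.2)) = 5.6/33 = 0.1697

0.1697


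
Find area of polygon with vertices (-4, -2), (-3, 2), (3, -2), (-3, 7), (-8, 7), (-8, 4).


Shoelace sum: ((-4)*2 - (-3)*(-2)) + ((-3)*(-2) - 3*2) + (3*7 - (-3)*(-2)) + ((-3)*7 - (-8)*7) + ((-8)*4 - (-8)*7) + ((-8)*(-2) - (-4)*4)
= 92
Area = |92|/2 = 46

46


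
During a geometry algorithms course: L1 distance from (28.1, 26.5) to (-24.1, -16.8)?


|28.1-(-24.1)| + |26.5-(-16.8)| = 52.2 + 43.3 = 95.5

95.5


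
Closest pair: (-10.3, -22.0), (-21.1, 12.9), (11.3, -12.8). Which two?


d(P0,P1) = 36.5329, d(P0,P2) = 23.4776, d(P1,P2) = 41.3552
Closest: P0 and P2

Closest pair: (-10.3, -22.0) and (11.3, -12.8), distance = 23.4776


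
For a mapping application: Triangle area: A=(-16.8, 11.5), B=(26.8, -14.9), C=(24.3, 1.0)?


Area = |x_A(y_B-y_C) + x_B(y_C-y_A) + x_C(y_A-y_B)|/2
= |267.12 + (-281.4) + 641.52|/2
= 627.24/2 = 313.62

313.62


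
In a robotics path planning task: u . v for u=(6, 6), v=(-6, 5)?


u . v = u_x*v_x + u_y*v_y = 6*(-6) + 6*5
= (-36) + 30 = -6

-6


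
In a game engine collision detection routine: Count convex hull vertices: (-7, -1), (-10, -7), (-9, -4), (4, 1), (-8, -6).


Convex hull vertices (CCW): (-10, -7), (-8, -6), (4, 1), (-7, -1), (-9, -4)
Count = 5

5


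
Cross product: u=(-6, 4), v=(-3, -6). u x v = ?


u x v = u_x*v_y - u_y*v_x = (-6)*(-6) - 4*(-3)
= 36 - (-12) = 48

48


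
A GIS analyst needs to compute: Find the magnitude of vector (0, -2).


|u| = sqrt(0^2 + (-2)^2) = sqrt(4) = 2

2


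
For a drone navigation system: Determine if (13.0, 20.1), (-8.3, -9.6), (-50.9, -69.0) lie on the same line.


Cross product: ((-8.3)-13)*((-69)-20.1) - ((-9.6)-20.1)*((-50.9)-13)
= 0

Yes, collinear


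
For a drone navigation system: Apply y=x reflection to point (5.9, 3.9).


Reflection over y=x: (x,y) -> (y,x)
(5.9, 3.9) -> (3.9, 5.9)

(3.9, 5.9)


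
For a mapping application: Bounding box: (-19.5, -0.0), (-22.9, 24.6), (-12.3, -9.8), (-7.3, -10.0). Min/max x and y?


x range: [-22.9, -7.3]
y range: [-10, 24.6]
Bounding box: (-22.9,-10) to (-7.3,24.6)

(-22.9,-10) to (-7.3,24.6)


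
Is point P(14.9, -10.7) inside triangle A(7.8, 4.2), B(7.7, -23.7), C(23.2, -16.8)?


Cross products: AB x AP = 199.58, BC x BP = 151.82, CA x CP = 80.36
All same sign? yes

Yes, inside


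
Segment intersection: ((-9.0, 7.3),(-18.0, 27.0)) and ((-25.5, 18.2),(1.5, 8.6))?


Cross products: d1=-135.9, d2=309.6, d3=226.95, d4=-218.55
d1*d2 < 0 and d3*d4 < 0? yes

Yes, they intersect


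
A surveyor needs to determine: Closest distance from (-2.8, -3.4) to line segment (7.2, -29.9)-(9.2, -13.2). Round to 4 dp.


Project P onto AB: t = 1 (clamped to [0,1])
Closest point on segment: (9.2, -13.2)
Distance: 15.4932

15.4932


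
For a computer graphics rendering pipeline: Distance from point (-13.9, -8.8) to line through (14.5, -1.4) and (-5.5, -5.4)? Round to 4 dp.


|cross product| = 34.4
|line direction| = sqrt(416) = 20.3961
Distance = 34.4/sqrt(416) = 1.6866

1.6866


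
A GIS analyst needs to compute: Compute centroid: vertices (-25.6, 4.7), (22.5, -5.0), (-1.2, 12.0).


Centroid = ((x_A+x_B+x_C)/3, (y_A+y_B+y_C)/3)
= (((-25.6)+22.5+(-1.2))/3, (4.7+(-5)+12)/3)
= (-1.4333, 3.9)

(-1.4333, 3.9)


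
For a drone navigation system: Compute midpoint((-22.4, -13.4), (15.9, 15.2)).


M = (((-22.4)+15.9)/2, ((-13.4)+15.2)/2)
= (-3.25, 0.9)

(-3.25, 0.9)


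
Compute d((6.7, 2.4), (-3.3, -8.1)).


dx=-10, dy=-10.5
d^2 = (-10)^2 + (-10.5)^2 = 210.25
d = sqrt(210.25) = 14.5

14.5


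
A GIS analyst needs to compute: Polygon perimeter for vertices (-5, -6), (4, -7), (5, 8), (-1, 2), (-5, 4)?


Sides: (-5, -6)->(4, -7): sqrt(82) = 9.055385, (4, -7)->(5, 8): sqrt(226) = 15.033296, (5, 8)->(-1, 2): sqrt(72) = 8.485281, (-1, 2)->(-5, 4): sqrt(20) = 4.472136, (-5, 4)->(-5, -6): sqrt(100) = 10
Sum = 47.046098
Perimeter = 47.0461

47.0461


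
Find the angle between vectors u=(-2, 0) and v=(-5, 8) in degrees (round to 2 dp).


u.v = 10, |u| = sqrt(4) = 2, |v| = sqrt(89) = 9.434
cos(theta) = u.v/(|u||v|) = 10/sqrt(356) = 0.529999
theta = acos(0.529999) = 57.99 degrees

57.99 degrees


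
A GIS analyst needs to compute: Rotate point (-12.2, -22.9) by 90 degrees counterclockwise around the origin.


90° CCW: (x,y) -> (-y, x)
(-12.2,-22.9) -> (22.9, -12.2)

(22.9, -12.2)


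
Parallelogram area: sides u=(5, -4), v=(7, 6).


|u x v| = |5*6 - (-4)*7|
= |30 - (-28)| = 58

58


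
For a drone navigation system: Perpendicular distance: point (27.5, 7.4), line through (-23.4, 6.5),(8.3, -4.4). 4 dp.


|cross product| = 583.34
|line direction| = sqrt(1123.7) = 33.5216
Distance = 583.34/sqrt(1123.7) = 17.4019

17.4019


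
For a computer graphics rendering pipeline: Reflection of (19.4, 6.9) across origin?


Reflection over origin: (x,y) -> (-x,-y)
(19.4, 6.9) -> (-19.4, -6.9)

(-19.4, -6.9)


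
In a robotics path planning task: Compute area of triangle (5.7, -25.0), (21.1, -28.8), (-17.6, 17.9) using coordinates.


Area = |x_A(y_B-y_C) + x_B(y_C-y_A) + x_C(y_A-y_B)|/2
= |(-266.19) + 905.19 + (-66.88)|/2
= 572.12/2 = 286.06

286.06


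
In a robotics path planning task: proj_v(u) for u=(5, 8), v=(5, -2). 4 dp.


u.v = 9, |v| = sqrt(29) = 5.3852
Scalar projection = u.v / |v| = 9 / sqrt(29) = 1.6713

1.6713


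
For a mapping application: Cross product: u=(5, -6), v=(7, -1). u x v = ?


u x v = u_x*v_y - u_y*v_x = 5*(-1) - (-6)*7
= (-5) - (-42) = 37

37


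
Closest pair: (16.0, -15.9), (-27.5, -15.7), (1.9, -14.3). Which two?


d(P0,P1) = 43.5005, d(P0,P2) = 14.1905, d(P1,P2) = 29.4333
Closest: P0 and P2

Closest pair: (16.0, -15.9) and (1.9, -14.3), distance = 14.1905


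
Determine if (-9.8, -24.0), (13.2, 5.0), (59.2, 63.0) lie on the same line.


Cross product: (13.2-(-9.8))*(63-(-24)) - (5-(-24))*(59.2-(-9.8))
= 0

Yes, collinear


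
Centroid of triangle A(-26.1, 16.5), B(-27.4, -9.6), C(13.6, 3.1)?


Centroid = ((x_A+x_B+x_C)/3, (y_A+y_B+y_C)/3)
= (((-26.1)+(-27.4)+13.6)/3, (16.5+(-9.6)+3.1)/3)
= (-13.3, 3.3333)

(-13.3, 3.3333)


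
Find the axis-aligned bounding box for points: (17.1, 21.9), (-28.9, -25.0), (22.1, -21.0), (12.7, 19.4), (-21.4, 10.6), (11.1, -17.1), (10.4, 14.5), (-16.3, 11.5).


x range: [-28.9, 22.1]
y range: [-25, 21.9]
Bounding box: (-28.9,-25) to (22.1,21.9)

(-28.9,-25) to (22.1,21.9)


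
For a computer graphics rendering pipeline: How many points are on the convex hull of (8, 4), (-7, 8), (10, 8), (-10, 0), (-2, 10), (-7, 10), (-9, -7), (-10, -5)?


Convex hull vertices (CCW): (-10, -5), (-9, -7), (8, 4), (10, 8), (-2, 10), (-7, 10), (-10, 0)
Count = 7

7


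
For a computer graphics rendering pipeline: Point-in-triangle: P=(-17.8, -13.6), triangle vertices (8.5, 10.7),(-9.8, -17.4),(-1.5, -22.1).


Cross products: AB x AP = -294.34, BC x BP = -6.06, CA x CP = 619.64
All same sign? no

No, outside
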